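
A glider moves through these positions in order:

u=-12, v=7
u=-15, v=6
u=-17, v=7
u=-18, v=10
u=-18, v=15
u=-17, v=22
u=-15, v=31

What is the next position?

First differences are (-3, -1), (-2, +1), (-1, +3), (+0, +5), (+1, +7), (+2, +9); their common second difference is (+1, +2) (constant acceleration).
step 7: u=-15, v=31 + (+3, +11) → u=-12, v=42

u=-12, v=42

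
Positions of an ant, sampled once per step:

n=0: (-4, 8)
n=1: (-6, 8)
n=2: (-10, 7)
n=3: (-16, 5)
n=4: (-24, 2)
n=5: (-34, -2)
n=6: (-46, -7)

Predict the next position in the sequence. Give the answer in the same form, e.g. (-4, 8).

(-60, -13)

Taking differences between consecutive positions: (-2, +0), (-4, -1), (-6, -2), (-8, -3), (-10, -4), (-12, -5). These grow by (-2, -1) each step.
step 7: (-46, -7) + (-14, -6) → (-60, -13)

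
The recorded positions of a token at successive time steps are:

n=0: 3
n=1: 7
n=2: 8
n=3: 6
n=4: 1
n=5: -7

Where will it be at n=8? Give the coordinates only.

Taking differences between consecutive positions: +4, +1, -2, -5, -8. These grow by -3 each step.
step 6: -7 − 11 → -18
step 7: -18 − 14 → -32
step 8: -32 − 17 → -49

-49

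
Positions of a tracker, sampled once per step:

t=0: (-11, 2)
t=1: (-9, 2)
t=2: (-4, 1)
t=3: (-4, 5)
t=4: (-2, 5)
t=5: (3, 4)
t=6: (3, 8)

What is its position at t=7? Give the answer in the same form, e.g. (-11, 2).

Differencing gives (+2, +0), (+5, -1), (+0, +4), (+2, +0), (+5, -1), (+0, +4). This is the pattern (+2, +0), (+5, -1), (+0, +4) repeated.
step 7: apply (+2, +0) → (5, 8)

(5, 8)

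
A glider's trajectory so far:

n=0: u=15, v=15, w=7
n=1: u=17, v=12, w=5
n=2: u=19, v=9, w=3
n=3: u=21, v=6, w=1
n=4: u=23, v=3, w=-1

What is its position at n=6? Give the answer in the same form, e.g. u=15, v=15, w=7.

u=27, v=-3, w=-5

Constant displacement of (+2, -3, -2) per step.
step 5: u=23, v=3, w=-1 + (+2, -3, -2) → u=25, v=0, w=-3
step 6: u=25, v=0, w=-3 + (+2, -3, -2) → u=27, v=-3, w=-5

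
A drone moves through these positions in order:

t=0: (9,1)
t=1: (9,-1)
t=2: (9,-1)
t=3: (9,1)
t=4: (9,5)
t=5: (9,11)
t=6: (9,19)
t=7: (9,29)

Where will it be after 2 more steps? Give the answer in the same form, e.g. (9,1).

(9,55)

Successive displacements: (+0,-2), (+0,+0), (+0,+2), (+0,+4), (+0,+6), (+0,+8), (+0,+10) — each changes by (+0,+2).
step 8: (9,29) + (+0,+12) → (9,41)
step 9: (9,41) + (+0,+14) → (9,55)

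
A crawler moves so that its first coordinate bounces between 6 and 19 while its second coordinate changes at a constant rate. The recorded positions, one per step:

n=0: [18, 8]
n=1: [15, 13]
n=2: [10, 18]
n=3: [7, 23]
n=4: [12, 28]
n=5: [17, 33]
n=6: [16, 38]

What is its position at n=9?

The first coordinate reflects between 6 and 19, moving 5 per step.
  step 7: 16 → 11
  step 8: 11 → 6
  step 9: 6 → 11
The second coordinate changes by +5 each step: at step 9 it is 53.

[11, 53]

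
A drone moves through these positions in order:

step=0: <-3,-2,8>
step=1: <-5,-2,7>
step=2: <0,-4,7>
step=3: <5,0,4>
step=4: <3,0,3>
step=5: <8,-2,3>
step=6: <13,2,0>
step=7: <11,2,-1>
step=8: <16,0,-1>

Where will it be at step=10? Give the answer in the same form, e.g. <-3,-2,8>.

Step-to-step displacements: <-2,+0,-1>, <+5,-2,+0>, <+5,+4,-3>, <-2,+0,-1>, <+5,-2,+0>, <+5,+4,-3>, <-2,+0,-1>, <+5,-2,+0> — a repeating cycle of length 3.
step 9: apply <+5,+4,-3> → <21,4,-4>
step 10: apply <-2,+0,-1> → <19,4,-5>

<19,4,-5>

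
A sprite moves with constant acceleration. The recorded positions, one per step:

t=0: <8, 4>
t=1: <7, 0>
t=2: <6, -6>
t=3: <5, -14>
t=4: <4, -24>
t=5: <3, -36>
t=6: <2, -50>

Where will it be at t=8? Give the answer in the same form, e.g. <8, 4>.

Successive displacements: <-1, -4>, <-1, -6>, <-1, -8>, <-1, -10>, <-1, -12>, <-1, -14> — each changes by <+0, -2>.
step 7: <2, -50> + <-1, -16> → <1, -66>
step 8: <1, -66> + <-1, -18> → <0, -84>

<0, -84>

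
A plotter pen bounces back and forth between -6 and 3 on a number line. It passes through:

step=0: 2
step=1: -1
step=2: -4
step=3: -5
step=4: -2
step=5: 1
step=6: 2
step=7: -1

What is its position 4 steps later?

1

The value reflects between -6 and 3, moving 3 per step.
  step 8: -1 → -4
  step 9: -4 → -5
  step 10: -5 → -2
  step 11: -2 → 1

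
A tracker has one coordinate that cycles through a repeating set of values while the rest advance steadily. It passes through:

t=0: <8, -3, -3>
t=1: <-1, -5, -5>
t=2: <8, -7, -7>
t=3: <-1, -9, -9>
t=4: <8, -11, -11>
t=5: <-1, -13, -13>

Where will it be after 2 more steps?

<-1, -17, -17>

The first coordinate repeats the cycle [8, -1] with period 2; step 7 mod 2 = 1, giving -1.
The second coordinate changes by -2 each step, so at step 7 it is -3 + 7·(-2) = -17.
The third coordinate changes by -2 each step, so at step 7 it is -3 + 7·(-2) = -17.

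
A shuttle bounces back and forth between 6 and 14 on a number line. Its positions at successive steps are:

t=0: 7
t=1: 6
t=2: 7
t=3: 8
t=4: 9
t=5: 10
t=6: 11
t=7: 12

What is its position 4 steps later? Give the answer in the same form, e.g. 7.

The value reflects between 6 and 14, moving 1 per step.
  step 8: 12 → 13
  step 9: 13 → 14
  step 10: 14 → 13
  step 11: 13 → 12

12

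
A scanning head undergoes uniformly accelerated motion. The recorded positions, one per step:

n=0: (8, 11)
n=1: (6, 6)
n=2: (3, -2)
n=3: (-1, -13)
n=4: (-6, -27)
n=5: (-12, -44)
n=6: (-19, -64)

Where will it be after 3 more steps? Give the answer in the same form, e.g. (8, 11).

First differences are (-2, -5), (-3, -8), (-4, -11), (-5, -14), (-6, -17), (-7, -20); their common second difference is (-1, -3) (constant acceleration).
step 7: (-19, -64) + (-8, -23) → (-27, -87)
step 8: (-27, -87) + (-9, -26) → (-36, -113)
step 9: (-36, -113) + (-10, -29) → (-46, -142)

(-46, -142)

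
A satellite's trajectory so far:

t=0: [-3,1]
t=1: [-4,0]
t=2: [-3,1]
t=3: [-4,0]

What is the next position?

The jumps are [-1,-1], [+1,+1], [-1,-1] — a geometric progression with ratio -1.
step 4: [-4,0] + [+1,+1] → [-3,1]

[-3,1]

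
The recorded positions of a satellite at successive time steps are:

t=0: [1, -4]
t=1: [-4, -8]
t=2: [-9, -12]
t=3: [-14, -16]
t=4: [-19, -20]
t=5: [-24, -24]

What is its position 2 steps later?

The position changes by [-5, -4] every step.
step 6: [-24, -24] + [-5, -4] → [-29, -28]
step 7: [-29, -28] + [-5, -4] → [-34, -32]

[-34, -32]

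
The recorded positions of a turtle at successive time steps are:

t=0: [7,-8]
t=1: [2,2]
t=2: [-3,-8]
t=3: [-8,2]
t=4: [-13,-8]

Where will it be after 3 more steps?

The first coordinate changes by -5 each step, so at step 7 it is 7 + 7·(-5) = -28.
The second coordinate repeats the cycle [-8, 2] with period 2; step 7 mod 2 = 1, giving 2.

[-28,2]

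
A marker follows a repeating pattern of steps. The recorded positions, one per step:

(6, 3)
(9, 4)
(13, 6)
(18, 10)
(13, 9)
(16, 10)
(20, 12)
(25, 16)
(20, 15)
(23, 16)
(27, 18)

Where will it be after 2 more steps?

The moves between consecutive positions are (+3, +1), (+4, +2), (+5, +4), (-5, -1), (+3, +1), (+4, +2), (+5, +4), (-5, -1), (+3, +1), (+4, +2); they repeat the 4-cycle [(+3, +1), (+4, +2), (+5, +4), (-5, -1)].
step 11: apply (+5, +4) → (32, 22)
step 12: apply (-5, -1) → (27, 21)

(27, 21)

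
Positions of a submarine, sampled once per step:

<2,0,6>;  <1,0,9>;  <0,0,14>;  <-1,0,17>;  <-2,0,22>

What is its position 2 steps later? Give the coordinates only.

<-4,0,30>

The moves between consecutive positions are <-1,+0,+3>, <-1,+0,+5>, <-1,+0,+3>, <-1,+0,+5>; they repeat the 2-cycle [<-1,+0,+3>, <-1,+0,+5>].
step 5: apply <-1,+0,+3> → <-3,0,25>
step 6: apply <-1,+0,+5> → <-4,0,30>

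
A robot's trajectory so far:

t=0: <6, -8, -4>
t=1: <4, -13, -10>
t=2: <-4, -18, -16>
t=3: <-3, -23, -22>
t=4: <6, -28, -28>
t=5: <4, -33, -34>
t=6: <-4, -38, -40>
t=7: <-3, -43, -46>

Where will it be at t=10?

First: cycles through 6, 4, -4, -3 every 4 steps. Step 10 lands at position 2 of the cycle → -4.
Second: linear, -5 per step → -58 at step 10.
Third: linear, -6 per step → -64 at step 10.

<-4, -58, -64>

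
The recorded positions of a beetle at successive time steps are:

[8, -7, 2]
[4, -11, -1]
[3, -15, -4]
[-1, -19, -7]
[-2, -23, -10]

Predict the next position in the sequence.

[-6, -27, -13]

Differencing gives [-4, -4, -3], [-1, -4, -3], [-4, -4, -3], [-1, -4, -3]. This is the pattern [-4, -4, -3], [-1, -4, -3] repeated.
step 5: apply [-4, -4, -3] → [-6, -27, -13]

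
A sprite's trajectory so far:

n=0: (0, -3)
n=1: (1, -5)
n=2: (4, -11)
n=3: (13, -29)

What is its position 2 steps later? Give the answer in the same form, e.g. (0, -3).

The jumps are (+1, -2), (+3, -6), (+9, -18) — a geometric progression with ratio 3.
step 4: (13, -29) + (+27, -54) → (40, -83)
step 5: (40, -83) + (+81, -162) → (121, -245)

(121, -245)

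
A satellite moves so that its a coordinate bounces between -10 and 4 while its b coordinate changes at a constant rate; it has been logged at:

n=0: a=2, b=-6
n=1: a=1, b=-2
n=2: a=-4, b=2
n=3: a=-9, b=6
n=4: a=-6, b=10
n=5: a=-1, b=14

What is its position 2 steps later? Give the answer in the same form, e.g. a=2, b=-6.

The a coordinate reflects between -10 and 4, moving 5 per step.
  step 6: -1 → 4
  step 7: 4 → -1
The b coordinate changes by +4 each step: at step 7 it is 22.

a=-1, b=22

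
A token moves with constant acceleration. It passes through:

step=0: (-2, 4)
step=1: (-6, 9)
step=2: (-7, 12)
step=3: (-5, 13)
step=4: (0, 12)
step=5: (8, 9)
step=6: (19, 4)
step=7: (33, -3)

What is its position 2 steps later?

(70, -23)

First differences are (-4, +5), (-1, +3), (+2, +1), (+5, -1), (+8, -3), (+11, -5), (+14, -7); their common second difference is (+3, -2) (constant acceleration).
step 8: (33, -3) + (+17, -9) → (50, -12)
step 9: (50, -12) + (+20, -11) → (70, -23)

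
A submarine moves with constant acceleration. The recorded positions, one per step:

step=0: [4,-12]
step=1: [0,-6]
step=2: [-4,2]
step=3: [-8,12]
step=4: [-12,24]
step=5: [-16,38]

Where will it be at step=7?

[-24,72]

Taking differences between consecutive positions: [-4,+6], [-4,+8], [-4,+10], [-4,+12], [-4,+14]. These grow by [+0,+2] each step.
step 6: [-16,38] + [-4,+16] → [-20,54]
step 7: [-20,54] + [-4,+18] → [-24,72]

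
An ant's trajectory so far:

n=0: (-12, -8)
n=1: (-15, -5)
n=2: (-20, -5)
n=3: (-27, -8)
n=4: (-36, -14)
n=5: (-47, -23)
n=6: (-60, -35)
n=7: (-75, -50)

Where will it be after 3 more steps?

(-132, -113)

First differences are (-3, +3), (-5, +0), (-7, -3), (-9, -6), (-11, -9), (-13, -12), (-15, -15); their common second difference is (-2, -3) (constant acceleration).
step 8: (-75, -50) + (-17, -18) → (-92, -68)
step 9: (-92, -68) + (-19, -21) → (-111, -89)
step 10: (-111, -89) + (-21, -24) → (-132, -113)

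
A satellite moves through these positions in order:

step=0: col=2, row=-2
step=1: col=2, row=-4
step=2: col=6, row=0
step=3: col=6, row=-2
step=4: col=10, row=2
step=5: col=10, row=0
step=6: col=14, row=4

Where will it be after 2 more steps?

Differencing gives (+0,-2), (+4,+4), (+0,-2), (+4,+4), (+0,-2), (+4,+4). This is the pattern (+0,-2), (+4,+4) repeated.
step 7: apply (+0,-2) → col=14, row=2
step 8: apply (+4,+4) → col=18, row=6

col=18, row=6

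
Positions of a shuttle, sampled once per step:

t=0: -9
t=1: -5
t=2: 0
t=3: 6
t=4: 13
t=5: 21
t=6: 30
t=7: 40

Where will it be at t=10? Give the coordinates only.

Taking differences between consecutive positions: +4, +5, +6, +7, +8, +9, +10. These grow by +1 each step.
step 8: 40 + 11 → 51
step 9: 51 + 12 → 63
step 10: 63 + 13 → 76

76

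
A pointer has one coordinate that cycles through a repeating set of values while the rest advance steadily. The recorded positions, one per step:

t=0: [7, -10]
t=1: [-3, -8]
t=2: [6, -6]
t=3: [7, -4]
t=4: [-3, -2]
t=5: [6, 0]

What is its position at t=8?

[6, 6]

The first coordinate repeats the cycle [7, -3, 6] with period 3; step 8 mod 3 = 2, giving 6.
The second coordinate changes by +2 each step, so at step 8 it is -10 + 8·(2) = 6.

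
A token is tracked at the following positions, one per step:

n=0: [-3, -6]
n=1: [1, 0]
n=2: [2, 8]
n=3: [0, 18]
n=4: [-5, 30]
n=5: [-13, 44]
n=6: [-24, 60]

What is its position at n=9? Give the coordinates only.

First differences are [+4, +6], [+1, +8], [-2, +10], [-5, +12], [-8, +14], [-11, +16]; their common second difference is [-3, +2] (constant acceleration).
step 7: [-24, 60] + [-14, +18] → [-38, 78]
step 8: [-38, 78] + [-17, +20] → [-55, 98]
step 9: [-55, 98] + [-20, +22] → [-75, 120]

[-75, 120]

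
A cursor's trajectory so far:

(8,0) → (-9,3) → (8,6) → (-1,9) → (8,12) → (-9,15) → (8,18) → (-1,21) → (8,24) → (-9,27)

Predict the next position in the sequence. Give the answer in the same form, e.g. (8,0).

(8,30)

First: cycles through 8, -9, 8, -1 every 4 steps. Step 10 lands at position 2 of the cycle → 8.
Second: linear, +3 per step → 30 at step 10.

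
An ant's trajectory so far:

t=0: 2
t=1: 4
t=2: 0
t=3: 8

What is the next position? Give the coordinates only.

The jumps are +2, -4, +8 — a geometric progression with ratio -2.
step 4: 8 − 16 → -8

-8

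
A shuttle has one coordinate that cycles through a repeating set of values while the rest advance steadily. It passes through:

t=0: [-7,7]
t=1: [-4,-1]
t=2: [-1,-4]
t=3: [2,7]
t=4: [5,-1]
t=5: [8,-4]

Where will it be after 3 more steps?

The first coordinate changes by +3 each step, so at step 8 it is -7 + 8·(3) = 17.
The second coordinate repeats the cycle [7, -1, -4] with period 3; step 8 mod 3 = 2, giving -4.

[17,-4]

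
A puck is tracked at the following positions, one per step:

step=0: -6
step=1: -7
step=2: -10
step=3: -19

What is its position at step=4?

Consecutive displacements -1, -3, -9 scale by a factor of 3 each step.
step 4: -19 − 27 → -46

-46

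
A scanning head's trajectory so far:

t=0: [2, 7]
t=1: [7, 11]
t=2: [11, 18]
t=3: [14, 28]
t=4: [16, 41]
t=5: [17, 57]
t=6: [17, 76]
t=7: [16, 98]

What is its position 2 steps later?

First differences are [+5, +4], [+4, +7], [+3, +10], [+2, +13], [+1, +16], [+0, +19], [-1, +22]; their common second difference is [-1, +3] (constant acceleration).
step 8: [16, 98] + [-2, +25] → [14, 123]
step 9: [14, 123] + [-3, +28] → [11, 151]

[11, 151]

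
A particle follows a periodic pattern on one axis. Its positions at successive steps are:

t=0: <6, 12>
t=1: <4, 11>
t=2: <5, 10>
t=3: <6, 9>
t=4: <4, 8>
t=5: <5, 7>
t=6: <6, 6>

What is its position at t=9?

The first coordinate repeats the cycle [6, 4, 5] with period 3; step 9 mod 3 = 0, giving 6.
The second coordinate changes by -1 each step, so at step 9 it is 12 + 9·(-1) = 3.

<6, 3>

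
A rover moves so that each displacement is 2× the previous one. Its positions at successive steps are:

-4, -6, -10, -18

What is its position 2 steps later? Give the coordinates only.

-66

The jumps are -2, -4, -8 — a geometric progression with ratio 2.
step 4: -18 − 16 → -34
step 5: -34 − 32 → -66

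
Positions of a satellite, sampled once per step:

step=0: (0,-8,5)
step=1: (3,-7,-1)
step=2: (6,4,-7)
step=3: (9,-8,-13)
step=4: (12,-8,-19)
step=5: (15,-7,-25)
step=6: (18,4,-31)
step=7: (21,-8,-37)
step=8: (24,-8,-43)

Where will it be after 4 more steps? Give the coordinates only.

First: linear, +3 per step → 36 at step 12.
Second: cycles through -8, -7, 4, -8 every 4 steps. Step 12 lands at position 0 of the cycle → -8.
Third: linear, -6 per step → -67 at step 12.

(36,-8,-67)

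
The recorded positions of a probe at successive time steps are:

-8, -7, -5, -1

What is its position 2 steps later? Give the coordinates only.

Consecutive displacements +1, +2, +4 scale by a factor of 2 each step.
step 4: -1 + 8 → 7
step 5: 7 + 16 → 23

23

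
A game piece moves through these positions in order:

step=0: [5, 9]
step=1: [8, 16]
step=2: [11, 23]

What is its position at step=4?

[17, 37]

The position changes by [+3, +7] every step.
step 3: [11, 23] + [+3, +7] → [14, 30]
step 4: [14, 30] + [+3, +7] → [17, 37]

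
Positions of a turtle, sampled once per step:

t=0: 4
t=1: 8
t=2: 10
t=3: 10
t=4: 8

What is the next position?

Taking differences between consecutive positions: +4, +2, +0, -2. These grow by -2 each step.
step 5: 8 − 4 → 4

4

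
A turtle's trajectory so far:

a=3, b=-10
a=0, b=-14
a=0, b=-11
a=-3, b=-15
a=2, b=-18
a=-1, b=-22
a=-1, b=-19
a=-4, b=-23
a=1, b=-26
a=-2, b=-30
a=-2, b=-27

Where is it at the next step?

a=-5, b=-31

The moves between consecutive positions are (-3,-4), (+0,+3), (-3,-4), (+5,-3), (-3,-4), (+0,+3), (-3,-4), (+5,-3), (-3,-4), (+0,+3); they repeat the 4-cycle [(-3,-4), (+0,+3), (-3,-4), (+5,-3)].
step 11: apply (-3,-4) → a=-5, b=-31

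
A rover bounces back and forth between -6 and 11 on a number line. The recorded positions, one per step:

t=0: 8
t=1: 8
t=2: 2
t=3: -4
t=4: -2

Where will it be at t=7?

6

The value reflects between -6 and 11, moving 6 per step.
  step 5: -2 → 4
  step 6: 4 → 10
  step 7: 10 → 6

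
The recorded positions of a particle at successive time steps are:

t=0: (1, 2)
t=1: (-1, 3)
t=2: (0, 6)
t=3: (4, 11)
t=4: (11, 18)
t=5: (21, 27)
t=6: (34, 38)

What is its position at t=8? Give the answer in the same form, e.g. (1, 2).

(69, 66)

Successive displacements: (-2, +1), (+1, +3), (+4, +5), (+7, +7), (+10, +9), (+13, +11) — each changes by (+3, +2).
step 7: (34, 38) + (+16, +13) → (50, 51)
step 8: (50, 51) + (+19, +15) → (69, 66)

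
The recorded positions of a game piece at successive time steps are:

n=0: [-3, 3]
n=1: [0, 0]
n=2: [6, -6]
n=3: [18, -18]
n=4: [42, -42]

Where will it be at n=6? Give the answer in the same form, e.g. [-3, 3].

[186, -186]

Step-to-step displacements: [+3, -3], [+6, -6], [+12, -12], [+24, -24]; each is 2× the previous.
step 5: [42, -42] + [+48, -48] → [90, -90]
step 6: [90, -90] + [+96, -96] → [186, -186]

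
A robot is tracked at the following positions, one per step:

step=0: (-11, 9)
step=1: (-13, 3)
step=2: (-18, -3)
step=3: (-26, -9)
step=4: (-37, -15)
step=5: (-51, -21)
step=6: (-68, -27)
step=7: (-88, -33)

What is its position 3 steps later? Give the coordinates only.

Taking differences between consecutive positions: (-2, -6), (-5, -6), (-8, -6), (-11, -6), (-14, -6), (-17, -6), (-20, -6). These grow by (-3, +0) each step.
step 8: (-88, -33) + (-23, -6) → (-111, -39)
step 9: (-111, -39) + (-26, -6) → (-137, -45)
step 10: (-137, -45) + (-29, -6) → (-166, -51)

(-166, -51)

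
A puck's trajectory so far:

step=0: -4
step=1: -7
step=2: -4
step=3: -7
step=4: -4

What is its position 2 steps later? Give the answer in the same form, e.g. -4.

-4

Consecutive displacements -3, +3, -3, +3 scale by a factor of -1 each step.
step 5: -4 − 3 → -7
step 6: -7 + 3 → -4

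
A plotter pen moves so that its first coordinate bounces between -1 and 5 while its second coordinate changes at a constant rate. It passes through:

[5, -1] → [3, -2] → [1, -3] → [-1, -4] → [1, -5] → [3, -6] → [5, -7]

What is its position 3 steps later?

The first coordinate travels 2 per step and bounces off the walls at -1 and 5.
  step 7: 5 → 3
  step 8: 3 → 1
  step 9: 1 → -1
The second coordinate changes by -1 each step: at step 9 it is -10.

[-1, -10]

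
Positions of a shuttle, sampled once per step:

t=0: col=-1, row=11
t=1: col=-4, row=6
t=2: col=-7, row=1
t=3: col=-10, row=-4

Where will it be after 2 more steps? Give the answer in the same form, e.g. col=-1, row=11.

col=-16, row=-14

Constant displacement of (-3,-5) per step.
step 4: col=-10, row=-4 + (-3,-5) → col=-13, row=-9
step 5: col=-13, row=-9 + (-3,-5) → col=-16, row=-14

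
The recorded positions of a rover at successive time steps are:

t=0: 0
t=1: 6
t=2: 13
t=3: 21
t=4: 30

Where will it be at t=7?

First differences are +6, +7, +8, +9; their common second difference is +1 (constant acceleration).
step 5: 30 + 10 → 40
step 6: 40 + 11 → 51
step 7: 51 + 12 → 63

63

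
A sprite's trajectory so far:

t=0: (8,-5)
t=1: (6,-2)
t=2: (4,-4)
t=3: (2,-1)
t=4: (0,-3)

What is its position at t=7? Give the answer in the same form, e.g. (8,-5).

(-6,1)

Differencing gives (-2,+3), (-2,-2), (-2,+3), (-2,-2). This is the pattern (-2,+3), (-2,-2) repeated.
step 5: apply (-2,+3) → (-2,0)
step 6: apply (-2,-2) → (-4,-2)
step 7: apply (-2,+3) → (-6,1)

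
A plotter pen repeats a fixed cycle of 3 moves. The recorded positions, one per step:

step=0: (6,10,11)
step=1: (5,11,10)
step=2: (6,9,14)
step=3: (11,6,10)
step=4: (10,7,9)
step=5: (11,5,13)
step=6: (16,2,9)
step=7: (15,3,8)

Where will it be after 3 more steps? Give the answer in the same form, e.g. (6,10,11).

(20,-1,7)

The moves between consecutive positions are (-1,+1,-1), (+1,-2,+4), (+5,-3,-4), (-1,+1,-1), (+1,-2,+4), (+5,-3,-4), (-1,+1,-1); they repeat the 3-cycle [(-1,+1,-1), (+1,-2,+4), (+5,-3,-4)].
step 8: apply (+1,-2,+4) → (16,1,12)
step 9: apply (+5,-3,-4) → (21,-2,8)
step 10: apply (-1,+1,-1) → (20,-1,7)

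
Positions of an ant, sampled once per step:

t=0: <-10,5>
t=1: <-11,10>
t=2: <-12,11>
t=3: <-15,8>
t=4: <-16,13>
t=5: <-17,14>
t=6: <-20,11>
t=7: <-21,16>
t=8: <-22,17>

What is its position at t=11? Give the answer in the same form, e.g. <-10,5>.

<-27,20>

Step-to-step displacements: <-1,+5>, <-1,+1>, <-3,-3>, <-1,+5>, <-1,+1>, <-3,-3>, <-1,+5>, <-1,+1> — a repeating cycle of length 3.
step 9: apply <-3,-3> → <-25,14>
step 10: apply <-1,+5> → <-26,19>
step 11: apply <-1,+1> → <-27,20>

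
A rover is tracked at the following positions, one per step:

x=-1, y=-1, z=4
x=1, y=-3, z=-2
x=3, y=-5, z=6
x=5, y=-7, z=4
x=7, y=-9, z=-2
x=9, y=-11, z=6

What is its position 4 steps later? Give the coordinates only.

x=17, y=-19, z=4

The x coordinate changes by +2 each step, so at step 9 it is -1 + 9·(2) = 17.
The y coordinate changes by -2 each step, so at step 9 it is -1 + 9·(-2) = -19.
The z coordinate repeats the cycle [4, -2, 6] with period 3; step 9 mod 3 = 0, giving 4.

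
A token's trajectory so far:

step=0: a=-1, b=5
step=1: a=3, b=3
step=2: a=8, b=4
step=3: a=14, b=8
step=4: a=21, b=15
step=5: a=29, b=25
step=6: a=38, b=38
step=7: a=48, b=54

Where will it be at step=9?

a=71, b=95

Taking differences between consecutive positions: (+4, -2), (+5, +1), (+6, +4), (+7, +7), (+8, +10), (+9, +13), (+10, +16). These grow by (+1, +3) each step.
step 8: a=48, b=54 + (+11, +19) → a=59, b=73
step 9: a=59, b=73 + (+12, +22) → a=71, b=95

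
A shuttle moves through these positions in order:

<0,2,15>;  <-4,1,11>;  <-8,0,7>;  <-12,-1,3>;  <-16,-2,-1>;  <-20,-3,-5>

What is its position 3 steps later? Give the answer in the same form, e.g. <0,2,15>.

<-32,-6,-17>

The position changes by <-4,-1,-4> every step.
step 6: <-20,-3,-5> + <-4,-1,-4> → <-24,-4,-9>
step 7: <-24,-4,-9> + <-4,-1,-4> → <-28,-5,-13>
step 8: <-28,-5,-13> + <-4,-1,-4> → <-32,-6,-17>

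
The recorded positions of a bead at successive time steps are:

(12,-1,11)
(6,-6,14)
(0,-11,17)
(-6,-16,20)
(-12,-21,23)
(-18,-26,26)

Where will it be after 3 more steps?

Constant displacement of (-6,-5,+3) per step.
step 6: (-18,-26,26) + (-6,-5,+3) → (-24,-31,29)
step 7: (-24,-31,29) + (-6,-5,+3) → (-30,-36,32)
step 8: (-30,-36,32) + (-6,-5,+3) → (-36,-41,35)

(-36,-41,35)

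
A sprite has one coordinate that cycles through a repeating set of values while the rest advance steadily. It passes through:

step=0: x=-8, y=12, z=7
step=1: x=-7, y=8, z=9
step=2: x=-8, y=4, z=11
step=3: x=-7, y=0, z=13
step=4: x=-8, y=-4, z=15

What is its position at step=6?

X: cycles through -8, -7 every 2 steps. Step 6 lands at position 0 of the cycle → -8.
Y: linear, -4 per step → -12 at step 6.
Z: linear, +2 per step → 19 at step 6.

x=-8, y=-12, z=19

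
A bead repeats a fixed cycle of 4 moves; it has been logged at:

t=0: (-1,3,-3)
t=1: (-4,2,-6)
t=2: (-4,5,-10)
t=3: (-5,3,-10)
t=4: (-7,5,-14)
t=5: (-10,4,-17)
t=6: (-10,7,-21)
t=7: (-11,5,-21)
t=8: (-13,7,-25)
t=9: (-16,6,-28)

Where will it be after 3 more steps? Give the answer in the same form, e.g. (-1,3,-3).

(-19,9,-36)

Differencing gives (-3,-1,-3), (+0,+3,-4), (-1,-2,+0), (-2,+2,-4), (-3,-1,-3), (+0,+3,-4), (-1,-2,+0), (-2,+2,-4), (-3,-1,-3). This is the pattern (-3,-1,-3), (+0,+3,-4), (-1,-2,+0), (-2,+2,-4) repeated.
step 10: apply (+0,+3,-4) → (-16,9,-32)
step 11: apply (-1,-2,+0) → (-17,7,-32)
step 12: apply (-2,+2,-4) → (-19,9,-36)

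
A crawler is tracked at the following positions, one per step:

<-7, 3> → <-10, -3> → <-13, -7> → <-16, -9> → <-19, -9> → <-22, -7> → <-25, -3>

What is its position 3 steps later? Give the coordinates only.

<-34, 21>

Taking differences between consecutive positions: <-3, -6>, <-3, -4>, <-3, -2>, <-3, +0>, <-3, +2>, <-3, +4>. These grow by <+0, +2> each step.
step 7: <-25, -3> + <-3, +6> → <-28, 3>
step 8: <-28, 3> + <-3, +8> → <-31, 11>
step 9: <-31, 11> + <-3, +10> → <-34, 21>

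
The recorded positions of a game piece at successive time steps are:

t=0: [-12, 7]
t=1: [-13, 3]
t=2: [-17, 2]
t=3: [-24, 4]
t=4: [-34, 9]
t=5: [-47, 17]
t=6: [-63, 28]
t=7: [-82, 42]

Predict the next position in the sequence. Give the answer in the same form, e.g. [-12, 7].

Successive displacements: [-1, -4], [-4, -1], [-7, +2], [-10, +5], [-13, +8], [-16, +11], [-19, +14] — each changes by [-3, +3].
step 8: [-82, 42] + [-22, +17] → [-104, 59]

[-104, 59]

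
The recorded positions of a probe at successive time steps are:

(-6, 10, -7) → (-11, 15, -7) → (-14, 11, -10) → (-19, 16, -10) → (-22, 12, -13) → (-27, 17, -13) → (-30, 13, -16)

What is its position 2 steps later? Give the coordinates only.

Step-to-step displacements: (-5, +5, +0), (-3, -4, -3), (-5, +5, +0), (-3, -4, -3), (-5, +5, +0), (-3, -4, -3) — a repeating cycle of length 2.
step 7: apply (-5, +5, +0) → (-35, 18, -16)
step 8: apply (-3, -4, -3) → (-38, 14, -19)

(-38, 14, -19)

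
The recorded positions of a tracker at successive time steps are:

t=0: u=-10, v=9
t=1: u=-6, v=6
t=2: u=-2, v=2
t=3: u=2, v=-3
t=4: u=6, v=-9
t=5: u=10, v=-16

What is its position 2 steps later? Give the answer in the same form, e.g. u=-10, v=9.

Taking differences between consecutive positions: (+4,-3), (+4,-4), (+4,-5), (+4,-6), (+4,-7). These grow by (+0,-1) each step.
step 6: u=10, v=-16 + (+4,-8) → u=14, v=-24
step 7: u=14, v=-24 + (+4,-9) → u=18, v=-33

u=18, v=-33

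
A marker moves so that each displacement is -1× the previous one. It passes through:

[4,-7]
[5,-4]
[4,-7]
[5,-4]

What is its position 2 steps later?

Consecutive displacements [+1,+3], [-1,-3], [+1,+3] scale by a factor of -1 each step.
step 4: [5,-4] + [-1,-3] → [4,-7]
step 5: [4,-7] + [+1,+3] → [5,-4]

[5,-4]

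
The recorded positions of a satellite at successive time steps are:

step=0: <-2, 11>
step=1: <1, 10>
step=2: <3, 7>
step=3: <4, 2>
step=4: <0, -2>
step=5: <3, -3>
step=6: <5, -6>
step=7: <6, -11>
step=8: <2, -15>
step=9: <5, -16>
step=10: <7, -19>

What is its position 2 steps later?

<4, -28>

The moves between consecutive positions are <+3, -1>, <+2, -3>, <+1, -5>, <-4, -4>, <+3, -1>, <+2, -3>, <+1, -5>, <-4, -4>, <+3, -1>, <+2, -3>; they repeat the 4-cycle [<+3, -1>, <+2, -3>, <+1, -5>, <-4, -4>].
step 11: apply <+1, -5> → <8, -24>
step 12: apply <-4, -4> → <4, -28>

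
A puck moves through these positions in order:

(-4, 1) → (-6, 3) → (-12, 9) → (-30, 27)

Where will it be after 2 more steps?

(-246, 243)

The jumps are (-2, +2), (-6, +6), (-18, +18) — a geometric progression with ratio 3.
step 4: (-30, 27) + (-54, +54) → (-84, 81)
step 5: (-84, 81) + (-162, +162) → (-246, 243)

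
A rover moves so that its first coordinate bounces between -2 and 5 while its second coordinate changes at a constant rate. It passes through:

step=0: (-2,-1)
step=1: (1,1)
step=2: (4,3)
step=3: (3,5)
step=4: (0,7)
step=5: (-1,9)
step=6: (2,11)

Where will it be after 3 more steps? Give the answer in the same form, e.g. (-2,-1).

The first coordinate travels 3 per step and bounces off the walls at -2 and 5.
  step 7: 2 → 5
  step 8: 5 → 2
  step 9: 2 → -1
The second coordinate changes by +2 each step: at step 9 it is 17.

(-1,17)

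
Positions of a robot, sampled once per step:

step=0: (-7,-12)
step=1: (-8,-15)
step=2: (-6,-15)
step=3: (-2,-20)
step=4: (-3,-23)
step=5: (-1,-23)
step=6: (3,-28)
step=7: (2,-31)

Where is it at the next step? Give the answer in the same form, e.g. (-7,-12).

(4,-31)

Step-to-step displacements: (-1,-3), (+2,+0), (+4,-5), (-1,-3), (+2,+0), (+4,-5), (-1,-3) — a repeating cycle of length 3.
step 8: apply (+2,+0) → (4,-31)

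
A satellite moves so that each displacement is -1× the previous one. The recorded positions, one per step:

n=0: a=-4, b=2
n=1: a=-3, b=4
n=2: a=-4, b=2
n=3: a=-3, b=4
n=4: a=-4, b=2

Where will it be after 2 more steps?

Step-to-step displacements: (+1, +2), (-1, -2), (+1, +2), (-1, -2); each is -1× the previous.
step 5: a=-4, b=2 + (+1, +2) → a=-3, b=4
step 6: a=-3, b=4 + (-1, -2) → a=-4, b=2

a=-4, b=2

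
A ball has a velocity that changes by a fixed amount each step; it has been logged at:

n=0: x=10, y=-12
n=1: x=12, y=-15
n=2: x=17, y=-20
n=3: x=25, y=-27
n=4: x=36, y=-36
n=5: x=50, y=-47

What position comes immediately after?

First differences are (+2, -3), (+5, -5), (+8, -7), (+11, -9), (+14, -11); their common second difference is (+3, -2) (constant acceleration).
step 6: x=50, y=-47 + (+17, -13) → x=67, y=-60

x=67, y=-60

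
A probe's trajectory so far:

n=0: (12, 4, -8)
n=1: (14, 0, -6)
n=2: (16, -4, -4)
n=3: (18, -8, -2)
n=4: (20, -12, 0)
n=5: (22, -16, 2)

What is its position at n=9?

(30, -32, 10)

Each step adds (+2, -4, +2) to the position.
step 6: (22, -16, 2) + (+2, -4, +2) → (24, -20, 4)
step 7: (24, -20, 4) + (+2, -4, +2) → (26, -24, 6)
step 8: (26, -24, 6) + (+2, -4, +2) → (28, -28, 8)
step 9: (28, -28, 8) + (+2, -4, +2) → (30, -32, 10)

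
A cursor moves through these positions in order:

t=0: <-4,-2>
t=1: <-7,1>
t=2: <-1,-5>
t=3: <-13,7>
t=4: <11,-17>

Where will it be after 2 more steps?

Step-to-step displacements: <-3,+3>, <+6,-6>, <-12,+12>, <+24,-24>; each is -2× the previous.
step 5: <11,-17> + <-48,+48> → <-37,31>
step 6: <-37,31> + <+96,-96> → <59,-65>

<59,-65>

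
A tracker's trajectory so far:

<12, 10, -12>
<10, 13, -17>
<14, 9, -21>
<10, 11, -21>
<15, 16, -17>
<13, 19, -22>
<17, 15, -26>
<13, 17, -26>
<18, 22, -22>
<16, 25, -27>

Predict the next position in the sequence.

<20, 21, -31>

Differencing gives <-2, +3, -5>, <+4, -4, -4>, <-4, +2, +0>, <+5, +5, +4>, <-2, +3, -5>, <+4, -4, -4>, <-4, +2, +0>, <+5, +5, +4>, <-2, +3, -5>. This is the pattern <-2, +3, -5>, <+4, -4, -4>, <-4, +2, +0>, <+5, +5, +4> repeated.
step 10: apply <+4, -4, -4> → <20, 21, -31>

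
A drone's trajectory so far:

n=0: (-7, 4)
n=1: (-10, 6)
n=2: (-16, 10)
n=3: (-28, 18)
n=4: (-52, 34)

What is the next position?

(-100, 66)

The jumps are (-3, +2), (-6, +4), (-12, +8), (-24, +16) — a geometric progression with ratio 2.
step 5: (-52, 34) + (-48, +32) → (-100, 66)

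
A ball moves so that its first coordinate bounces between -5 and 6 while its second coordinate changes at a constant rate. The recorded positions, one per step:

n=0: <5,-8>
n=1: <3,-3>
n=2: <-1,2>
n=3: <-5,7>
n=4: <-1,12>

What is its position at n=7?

<1,27>

The first coordinate travels 4 per step and bounces off the walls at -5 and 6.
  step 5: -1 → 3
  step 6: 3 → 5
  step 7: 5 → 1
The second coordinate changes by +5 each step: at step 7 it is 27.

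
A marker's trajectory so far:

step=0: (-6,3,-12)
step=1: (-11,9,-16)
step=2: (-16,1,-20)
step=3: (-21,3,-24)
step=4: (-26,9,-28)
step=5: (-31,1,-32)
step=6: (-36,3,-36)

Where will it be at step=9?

First: linear, -5 per step → -51 at step 9.
Second: cycles through 3, 9, 1 every 3 steps. Step 9 lands at position 0 of the cycle → 3.
Third: linear, -4 per step → -48 at step 9.

(-51,3,-48)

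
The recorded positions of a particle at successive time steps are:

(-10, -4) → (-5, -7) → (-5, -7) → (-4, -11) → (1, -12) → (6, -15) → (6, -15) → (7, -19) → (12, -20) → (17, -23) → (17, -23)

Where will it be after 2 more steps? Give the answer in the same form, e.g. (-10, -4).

The moves between consecutive positions are (+5, -3), (+0, +0), (+1, -4), (+5, -1), (+5, -3), (+0, +0), (+1, -4), (+5, -1), (+5, -3), (+0, +0); they repeat the 4-cycle [(+5, -3), (+0, +0), (+1, -4), (+5, -1)].
step 11: apply (+1, -4) → (18, -27)
step 12: apply (+5, -1) → (23, -28)

(23, -28)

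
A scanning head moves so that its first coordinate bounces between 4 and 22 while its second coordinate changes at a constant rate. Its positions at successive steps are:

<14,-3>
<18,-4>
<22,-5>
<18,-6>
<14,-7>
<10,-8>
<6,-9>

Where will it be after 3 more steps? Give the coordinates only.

<14,-12>

The first coordinate reflects between 4 and 22, moving 4 per step.
  step 7: 6 → 6
  step 8: 6 → 10
  step 9: 10 → 14
The second coordinate changes by -1 each step: at step 9 it is -12.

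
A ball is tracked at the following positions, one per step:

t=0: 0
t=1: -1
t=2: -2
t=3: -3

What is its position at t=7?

-7

The position changes by -1 every step.
step 4: -3 − 1 → -4
step 5: -4 − 1 → -5
step 6: -5 − 1 → -6
step 7: -6 − 1 → -7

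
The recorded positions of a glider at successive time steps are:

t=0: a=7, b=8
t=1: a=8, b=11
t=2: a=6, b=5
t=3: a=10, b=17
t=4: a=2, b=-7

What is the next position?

Step-to-step displacements: (+1,+3), (-2,-6), (+4,+12), (-8,-24); each is -2× the previous.
step 5: a=2, b=-7 + (+16,+48) → a=18, b=41

a=18, b=41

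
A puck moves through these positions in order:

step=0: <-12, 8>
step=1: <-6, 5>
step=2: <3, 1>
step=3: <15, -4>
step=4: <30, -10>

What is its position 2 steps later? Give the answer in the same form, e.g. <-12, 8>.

<69, -25>

Successive displacements: <+6, -3>, <+9, -4>, <+12, -5>, <+15, -6> — each changes by <+3, -1>.
step 5: <30, -10> + <+18, -7> → <48, -17>
step 6: <48, -17> + <+21, -8> → <69, -25>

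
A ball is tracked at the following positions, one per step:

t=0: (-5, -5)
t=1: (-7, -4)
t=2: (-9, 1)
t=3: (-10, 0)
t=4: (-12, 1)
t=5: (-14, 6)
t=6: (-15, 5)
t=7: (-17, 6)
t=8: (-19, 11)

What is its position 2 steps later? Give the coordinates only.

(-22, 11)

Differencing gives (-2, +1), (-2, +5), (-1, -1), (-2, +1), (-2, +5), (-1, -1), (-2, +1), (-2, +5). This is the pattern (-2, +1), (-2, +5), (-1, -1) repeated.
step 9: apply (-1, -1) → (-20, 10)
step 10: apply (-2, +1) → (-22, 11)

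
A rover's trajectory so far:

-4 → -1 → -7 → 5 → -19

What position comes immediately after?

29

Consecutive displacements +3, -6, +12, -24 scale by a factor of -2 each step.
step 5: -19 + 48 → 29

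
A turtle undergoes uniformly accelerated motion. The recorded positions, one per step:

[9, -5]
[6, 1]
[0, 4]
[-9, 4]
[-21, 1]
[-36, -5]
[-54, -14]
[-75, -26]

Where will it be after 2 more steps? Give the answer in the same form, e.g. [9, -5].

Taking differences between consecutive positions: [-3, +6], [-6, +3], [-9, +0], [-12, -3], [-15, -6], [-18, -9], [-21, -12]. These grow by [-3, -3] each step.
step 8: [-75, -26] + [-24, -15] → [-99, -41]
step 9: [-99, -41] + [-27, -18] → [-126, -59]

[-126, -59]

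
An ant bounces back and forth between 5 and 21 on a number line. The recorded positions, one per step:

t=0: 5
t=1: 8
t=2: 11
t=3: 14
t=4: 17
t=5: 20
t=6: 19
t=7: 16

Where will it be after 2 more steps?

10

The value travels 3 per step and bounces off the walls at 5 and 21.
  step 8: 16 → 13
  step 9: 13 → 10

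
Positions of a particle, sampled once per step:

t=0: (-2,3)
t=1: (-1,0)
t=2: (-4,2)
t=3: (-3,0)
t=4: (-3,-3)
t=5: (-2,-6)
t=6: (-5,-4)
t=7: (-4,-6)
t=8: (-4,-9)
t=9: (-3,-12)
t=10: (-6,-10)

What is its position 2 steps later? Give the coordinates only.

(-5,-15)

Differencing gives (+1,-3), (-3,+2), (+1,-2), (+0,-3), (+1,-3), (-3,+2), (+1,-2), (+0,-3), (+1,-3), (-3,+2). This is the pattern (+1,-3), (-3,+2), (+1,-2), (+0,-3) repeated.
step 11: apply (+1,-2) → (-5,-12)
step 12: apply (+0,-3) → (-5,-15)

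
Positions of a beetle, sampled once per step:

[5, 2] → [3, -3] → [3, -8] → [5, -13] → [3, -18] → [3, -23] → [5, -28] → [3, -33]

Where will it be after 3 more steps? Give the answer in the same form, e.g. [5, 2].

The first coordinate repeats the cycle [5, 3, 3] with period 3; step 10 mod 3 = 1, giving 3.
The second coordinate changes by -5 each step, so at step 10 it is 2 + 10·(-5) = -48.

[3, -48]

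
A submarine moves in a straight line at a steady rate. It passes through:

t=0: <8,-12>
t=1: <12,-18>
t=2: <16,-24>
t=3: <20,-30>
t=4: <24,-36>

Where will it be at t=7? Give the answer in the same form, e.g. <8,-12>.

The position changes by <+4,-6> every step.
step 5: <24,-36> + <+4,-6> → <28,-42>
step 6: <28,-42> + <+4,-6> → <32,-48>
step 7: <32,-48> + <+4,-6> → <36,-54>

<36,-54>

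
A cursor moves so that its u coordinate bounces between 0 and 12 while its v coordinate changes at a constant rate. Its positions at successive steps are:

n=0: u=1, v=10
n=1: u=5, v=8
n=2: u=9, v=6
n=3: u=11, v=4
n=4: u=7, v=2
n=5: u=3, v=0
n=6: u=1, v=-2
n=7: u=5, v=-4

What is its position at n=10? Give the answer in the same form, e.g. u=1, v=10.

The u coordinate reflects between 0 and 12, moving 4 per step.
  step 8: 5 → 9
  step 9: 9 → 11
  step 10: 11 → 7
The v coordinate changes by -2 each step: at step 10 it is -10.

u=7, v=-10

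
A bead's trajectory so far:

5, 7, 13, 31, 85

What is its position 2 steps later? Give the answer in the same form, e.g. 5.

733

The jumps are +2, +6, +18, +54 — a geometric progression with ratio 3.
step 5: 85 + 162 → 247
step 6: 247 + 486 → 733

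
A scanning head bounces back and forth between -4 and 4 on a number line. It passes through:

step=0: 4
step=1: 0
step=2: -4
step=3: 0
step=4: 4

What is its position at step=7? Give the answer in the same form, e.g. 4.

0

The value reflects between -4 and 4, moving 4 per step.
  step 5: 4 → 0
  step 6: 0 → -4
  step 7: -4 → 0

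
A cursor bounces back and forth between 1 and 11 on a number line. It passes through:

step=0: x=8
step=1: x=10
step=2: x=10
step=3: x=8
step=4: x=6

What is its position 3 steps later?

x=2

The value travels 2 per step and bounces off the walls at 1 and 11.
  step 5: 6 → 4
  step 6: 4 → 2
  step 7: 2 → 2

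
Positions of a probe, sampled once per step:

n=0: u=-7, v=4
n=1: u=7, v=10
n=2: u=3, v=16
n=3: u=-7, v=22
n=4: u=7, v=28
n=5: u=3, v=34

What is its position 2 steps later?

u=7, v=46

The u coordinate repeats the cycle [-7, 7, 3] with period 3; step 7 mod 3 = 1, giving 7.
The v coordinate changes by +6 each step, so at step 7 it is 4 + 7·(6) = 46.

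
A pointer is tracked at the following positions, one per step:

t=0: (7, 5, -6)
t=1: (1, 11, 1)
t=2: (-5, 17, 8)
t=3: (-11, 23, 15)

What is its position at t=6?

(-29, 41, 36)

Constant displacement of (-6, +6, +7) per step.
step 4: (-11, 23, 15) + (-6, +6, +7) → (-17, 29, 22)
step 5: (-17, 29, 22) + (-6, +6, +7) → (-23, 35, 29)
step 6: (-23, 35, 29) + (-6, +6, +7) → (-29, 41, 36)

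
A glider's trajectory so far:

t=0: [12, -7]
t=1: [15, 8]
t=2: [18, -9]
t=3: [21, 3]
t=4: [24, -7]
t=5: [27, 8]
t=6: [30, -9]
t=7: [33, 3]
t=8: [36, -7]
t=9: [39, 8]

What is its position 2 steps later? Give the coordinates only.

First: linear, +3 per step → 45 at step 11.
Second: cycles through -7, 8, -9, 3 every 4 steps. Step 11 lands at position 3 of the cycle → 3.

[45, 3]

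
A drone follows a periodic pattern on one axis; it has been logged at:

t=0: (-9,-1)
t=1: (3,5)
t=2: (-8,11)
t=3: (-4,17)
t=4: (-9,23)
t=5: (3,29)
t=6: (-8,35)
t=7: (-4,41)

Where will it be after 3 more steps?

First: cycles through -9, 3, -8, -4 every 4 steps. Step 10 lands at position 2 of the cycle → -8.
Second: linear, +6 per step → 59 at step 10.

(-8,59)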